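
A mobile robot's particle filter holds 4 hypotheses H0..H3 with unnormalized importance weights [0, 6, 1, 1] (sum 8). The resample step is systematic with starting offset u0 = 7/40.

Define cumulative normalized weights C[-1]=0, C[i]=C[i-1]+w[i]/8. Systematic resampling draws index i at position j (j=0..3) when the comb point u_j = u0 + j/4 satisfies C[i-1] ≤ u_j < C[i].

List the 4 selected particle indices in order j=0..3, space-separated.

1 1 1 3

C = [0, 3/4, 7/8, 1]
j=0: u_0=7/40 ∈ [0, 3/4) → index 1
j=1: u_1=17/40 ∈ [0, 3/4) → index 1
j=2: u_2=27/40 ∈ [0, 3/4) → index 1
j=3: u_3=37/40 ∈ [7/8, 1) → index 3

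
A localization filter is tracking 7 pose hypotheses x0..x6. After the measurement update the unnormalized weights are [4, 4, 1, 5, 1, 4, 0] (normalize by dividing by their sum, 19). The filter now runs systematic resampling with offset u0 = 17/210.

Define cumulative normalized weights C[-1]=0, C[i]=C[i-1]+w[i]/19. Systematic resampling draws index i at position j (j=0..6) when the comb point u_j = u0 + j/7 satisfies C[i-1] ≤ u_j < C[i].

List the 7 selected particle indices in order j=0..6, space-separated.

C = [4/19, 8/19, 9/19, 14/19, 15/19, 1, 1]
j=0: u_0=17/210 ∈ [0, 4/19) → index 0
j=1: u_1=47/210 ∈ [4/19, 8/19) → index 1
j=2: u_2=11/30 ∈ [4/19, 8/19) → index 1
j=3: u_3=107/210 ∈ [9/19, 14/19) → index 3
j=4: u_4=137/210 ∈ [9/19, 14/19) → index 3
j=5: u_5=167/210 ∈ [15/19, 1) → index 5
j=6: u_6=197/210 ∈ [15/19, 1) → index 5

0 1 1 3 3 5 5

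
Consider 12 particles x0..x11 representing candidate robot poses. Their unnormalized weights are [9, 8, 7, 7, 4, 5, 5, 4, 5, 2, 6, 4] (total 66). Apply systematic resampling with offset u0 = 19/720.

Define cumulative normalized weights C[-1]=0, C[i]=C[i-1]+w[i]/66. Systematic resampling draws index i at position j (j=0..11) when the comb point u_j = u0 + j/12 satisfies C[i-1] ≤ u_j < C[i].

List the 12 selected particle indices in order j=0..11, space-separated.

0 0 1 2 2 3 4 6 7 8 10 11

C = [3/22, 17/66, 4/11, 31/66, 35/66, 20/33, 15/22, 49/66, 9/11, 28/33, 31/33, 1]
j=0: u_0=19/720 ∈ [0, 3/22) → index 0
j=1: u_1=79/720 ∈ [0, 3/22) → index 0
j=2: u_2=139/720 ∈ [3/22, 17/66) → index 1
j=3: u_3=199/720 ∈ [17/66, 4/11) → index 2
j=4: u_4=259/720 ∈ [17/66, 4/11) → index 2
j=5: u_5=319/720 ∈ [4/11, 31/66) → index 3
j=6: u_6=379/720 ∈ [31/66, 35/66) → index 4
j=7: u_7=439/720 ∈ [20/33, 15/22) → index 6
j=8: u_8=499/720 ∈ [15/22, 49/66) → index 7
j=9: u_9=559/720 ∈ [49/66, 9/11) → index 8
j=10: u_10=619/720 ∈ [28/33, 31/33) → index 10
j=11: u_11=679/720 ∈ [31/33, 1) → index 11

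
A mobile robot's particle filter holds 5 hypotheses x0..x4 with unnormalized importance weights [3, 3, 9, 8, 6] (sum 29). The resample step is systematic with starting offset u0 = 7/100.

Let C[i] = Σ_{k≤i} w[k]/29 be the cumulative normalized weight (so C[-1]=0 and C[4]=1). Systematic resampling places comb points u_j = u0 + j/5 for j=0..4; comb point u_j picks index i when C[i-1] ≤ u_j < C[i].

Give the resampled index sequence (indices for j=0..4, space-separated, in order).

C = [3/29, 6/29, 15/29, 23/29, 1]
j=0: u_0=7/100 ∈ [0, 3/29) → index 0
j=1: u_1=27/100 ∈ [6/29, 15/29) → index 2
j=2: u_2=47/100 ∈ [6/29, 15/29) → index 2
j=3: u_3=67/100 ∈ [15/29, 23/29) → index 3
j=4: u_4=87/100 ∈ [23/29, 1) → index 4

0 2 2 3 4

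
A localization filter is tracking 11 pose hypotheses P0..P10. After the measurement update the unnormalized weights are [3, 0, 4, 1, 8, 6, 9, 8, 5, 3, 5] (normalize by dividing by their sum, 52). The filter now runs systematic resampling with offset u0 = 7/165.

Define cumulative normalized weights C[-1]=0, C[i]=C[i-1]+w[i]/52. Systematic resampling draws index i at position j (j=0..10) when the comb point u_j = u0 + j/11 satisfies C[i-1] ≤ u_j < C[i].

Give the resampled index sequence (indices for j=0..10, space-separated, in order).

C = [3/52, 3/52, 7/52, 2/13, 4/13, 11/26, 31/52, 3/4, 11/13, 47/52, 1]
j=0: u_0=7/165 ∈ [0, 3/52) → index 0
j=1: u_1=2/15 ∈ [3/52, 7/52) → index 2
j=2: u_2=37/165 ∈ [2/13, 4/13) → index 4
j=3: u_3=52/165 ∈ [4/13, 11/26) → index 5
j=4: u_4=67/165 ∈ [4/13, 11/26) → index 5
j=5: u_5=82/165 ∈ [11/26, 31/52) → index 6
j=6: u_6=97/165 ∈ [11/26, 31/52) → index 6
j=7: u_7=112/165 ∈ [31/52, 3/4) → index 7
j=8: u_8=127/165 ∈ [3/4, 11/13) → index 8
j=9: u_9=142/165 ∈ [11/13, 47/52) → index 9
j=10: u_10=157/165 ∈ [47/52, 1) → index 10

0 2 4 5 5 6 6 7 8 9 10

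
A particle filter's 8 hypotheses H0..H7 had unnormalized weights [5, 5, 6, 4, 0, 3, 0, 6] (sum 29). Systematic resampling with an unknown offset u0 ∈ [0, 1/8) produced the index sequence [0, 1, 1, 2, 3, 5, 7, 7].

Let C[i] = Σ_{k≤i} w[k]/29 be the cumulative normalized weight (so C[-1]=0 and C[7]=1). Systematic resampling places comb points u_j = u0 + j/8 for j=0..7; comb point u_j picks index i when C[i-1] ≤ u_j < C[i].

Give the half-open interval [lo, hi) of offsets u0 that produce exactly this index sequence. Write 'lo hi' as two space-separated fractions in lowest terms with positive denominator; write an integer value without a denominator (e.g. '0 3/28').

15/232 11/116

C = [5/29, 10/29, 16/29, 20/29, 20/29, 23/29, 23/29, 1]
j=0 picked index 0: u0 ∈ [0, 5/29)
j=1 picked index 1: u0 ∈ [11/232, 51/232)
j=2 picked index 1: u0 ∈ [-9/116, 11/116)
j=3 picked index 2: u0 ∈ [-7/232, 41/232)
j=4 picked index 3: u0 ∈ [3/58, 11/58)
j=5 picked index 5: u0 ∈ [15/232, 39/232)
j=6 picked index 7: u0 ∈ [5/116, 1/4)
j=7 picked index 7: u0 ∈ [-19/232, 1/8)
intersection: [15/232, 11/116)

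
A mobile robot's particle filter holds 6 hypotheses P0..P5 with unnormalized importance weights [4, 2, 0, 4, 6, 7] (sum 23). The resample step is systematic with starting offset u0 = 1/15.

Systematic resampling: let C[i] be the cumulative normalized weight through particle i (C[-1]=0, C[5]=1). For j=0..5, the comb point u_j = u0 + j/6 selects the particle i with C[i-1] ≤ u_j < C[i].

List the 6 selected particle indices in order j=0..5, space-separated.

C = [4/23, 6/23, 6/23, 10/23, 16/23, 1]
j=0: u_0=1/15 ∈ [0, 4/23) → index 0
j=1: u_1=7/30 ∈ [4/23, 6/23) → index 1
j=2: u_2=2/5 ∈ [6/23, 10/23) → index 3
j=3: u_3=17/30 ∈ [10/23, 16/23) → index 4
j=4: u_4=11/15 ∈ [16/23, 1) → index 5
j=5: u_5=9/10 ∈ [16/23, 1) → index 5

0 1 3 4 5 5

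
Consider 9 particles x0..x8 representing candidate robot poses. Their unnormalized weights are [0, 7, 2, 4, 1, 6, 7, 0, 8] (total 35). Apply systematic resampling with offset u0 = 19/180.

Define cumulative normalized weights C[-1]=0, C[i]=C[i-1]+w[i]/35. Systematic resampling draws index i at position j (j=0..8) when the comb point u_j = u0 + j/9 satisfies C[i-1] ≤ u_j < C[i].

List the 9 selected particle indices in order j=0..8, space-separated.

C = [0, 1/5, 9/35, 13/35, 2/5, 4/7, 27/35, 27/35, 1]
j=0: u_0=19/180 ∈ [0, 1/5) → index 1
j=1: u_1=13/60 ∈ [1/5, 9/35) → index 2
j=2: u_2=59/180 ∈ [9/35, 13/35) → index 3
j=3: u_3=79/180 ∈ [2/5, 4/7) → index 5
j=4: u_4=11/20 ∈ [2/5, 4/7) → index 5
j=5: u_5=119/180 ∈ [4/7, 27/35) → index 6
j=6: u_6=139/180 ∈ [27/35, 1) → index 8
j=7: u_7=53/60 ∈ [27/35, 1) → index 8
j=8: u_8=179/180 ∈ [27/35, 1) → index 8

1 2 3 5 5 6 8 8 8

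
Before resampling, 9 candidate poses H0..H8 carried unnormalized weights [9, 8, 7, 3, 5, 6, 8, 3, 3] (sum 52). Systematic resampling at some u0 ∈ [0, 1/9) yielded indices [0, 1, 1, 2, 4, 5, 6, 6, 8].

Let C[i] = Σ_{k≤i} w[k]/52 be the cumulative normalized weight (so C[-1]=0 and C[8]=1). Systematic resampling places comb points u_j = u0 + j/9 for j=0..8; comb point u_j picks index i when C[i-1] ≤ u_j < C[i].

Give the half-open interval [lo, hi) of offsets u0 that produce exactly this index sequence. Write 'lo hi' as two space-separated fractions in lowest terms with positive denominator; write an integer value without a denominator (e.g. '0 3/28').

35/468 49/468

C = [9/52, 17/52, 6/13, 27/52, 8/13, 19/26, 23/26, 49/52, 1]
j=0 picked index 0: u0 ∈ [0, 9/52)
j=1 picked index 1: u0 ∈ [29/468, 101/468)
j=2 picked index 1: u0 ∈ [-23/468, 49/468)
j=3 picked index 2: u0 ∈ [-1/156, 5/39)
j=4 picked index 4: u0 ∈ [35/468, 20/117)
j=5 picked index 5: u0 ∈ [7/117, 41/234)
j=6 picked index 6: u0 ∈ [5/78, 17/78)
j=7 picked index 6: u0 ∈ [-11/234, 25/234)
j=8 picked index 8: u0 ∈ [25/468, 1/9)
intersection: [35/468, 49/468)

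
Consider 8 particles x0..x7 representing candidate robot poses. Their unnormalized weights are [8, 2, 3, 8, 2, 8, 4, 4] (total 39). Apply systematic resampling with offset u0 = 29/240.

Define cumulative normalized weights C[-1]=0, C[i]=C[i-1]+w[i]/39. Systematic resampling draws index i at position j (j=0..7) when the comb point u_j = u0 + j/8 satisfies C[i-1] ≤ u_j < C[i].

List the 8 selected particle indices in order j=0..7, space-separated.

0 1 3 3 5 5 6 7

C = [8/39, 10/39, 1/3, 7/13, 23/39, 31/39, 35/39, 1]
j=0: u_0=29/240 ∈ [0, 8/39) → index 0
j=1: u_1=59/240 ∈ [8/39, 10/39) → index 1
j=2: u_2=89/240 ∈ [1/3, 7/13) → index 3
j=3: u_3=119/240 ∈ [1/3, 7/13) → index 3
j=4: u_4=149/240 ∈ [23/39, 31/39) → index 5
j=5: u_5=179/240 ∈ [23/39, 31/39) → index 5
j=6: u_6=209/240 ∈ [31/39, 35/39) → index 6
j=7: u_7=239/240 ∈ [35/39, 1) → index 7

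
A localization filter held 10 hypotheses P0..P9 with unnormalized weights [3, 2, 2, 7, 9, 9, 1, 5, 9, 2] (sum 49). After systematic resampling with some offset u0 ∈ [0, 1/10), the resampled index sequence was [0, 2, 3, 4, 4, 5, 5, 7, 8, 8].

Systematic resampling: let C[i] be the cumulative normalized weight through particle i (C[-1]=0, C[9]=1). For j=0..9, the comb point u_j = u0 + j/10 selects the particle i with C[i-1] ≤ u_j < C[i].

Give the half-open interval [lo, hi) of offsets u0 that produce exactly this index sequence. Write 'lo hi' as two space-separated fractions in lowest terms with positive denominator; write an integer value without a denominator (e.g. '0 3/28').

1/490 3/70

C = [3/49, 5/49, 1/7, 2/7, 23/49, 32/49, 33/49, 38/49, 47/49, 1]
j=0 picked index 0: u0 ∈ [0, 3/49)
j=1 picked index 2: u0 ∈ [1/490, 3/70)
j=2 picked index 3: u0 ∈ [-2/35, 3/35)
j=3 picked index 4: u0 ∈ [-1/70, 83/490)
j=4 picked index 4: u0 ∈ [-4/35, 17/245)
j=5 picked index 5: u0 ∈ [-3/98, 15/98)
j=6 picked index 5: u0 ∈ [-32/245, 13/245)
j=7 picked index 7: u0 ∈ [-13/490, 37/490)
j=8 picked index 8: u0 ∈ [-6/245, 39/245)
j=9 picked index 8: u0 ∈ [-61/490, 29/490)
intersection: [1/490, 3/70)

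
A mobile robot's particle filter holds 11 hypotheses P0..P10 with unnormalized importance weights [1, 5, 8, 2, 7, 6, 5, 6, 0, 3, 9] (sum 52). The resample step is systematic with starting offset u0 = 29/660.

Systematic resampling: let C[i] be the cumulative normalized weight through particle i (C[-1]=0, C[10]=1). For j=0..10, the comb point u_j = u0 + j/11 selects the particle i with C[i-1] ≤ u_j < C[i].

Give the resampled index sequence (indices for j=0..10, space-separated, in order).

C = [1/52, 3/26, 7/26, 4/13, 23/52, 29/52, 17/26, 10/13, 10/13, 43/52, 1]
j=0: u_0=29/660 ∈ [1/52, 3/26) → index 1
j=1: u_1=89/660 ∈ [3/26, 7/26) → index 2
j=2: u_2=149/660 ∈ [3/26, 7/26) → index 2
j=3: u_3=19/60 ∈ [4/13, 23/52) → index 4
j=4: u_4=269/660 ∈ [4/13, 23/52) → index 4
j=5: u_5=329/660 ∈ [23/52, 29/52) → index 5
j=6: u_6=389/660 ∈ [29/52, 17/26) → index 6
j=7: u_7=449/660 ∈ [17/26, 10/13) → index 7
j=8: u_8=509/660 ∈ [10/13, 43/52) → index 9
j=9: u_9=569/660 ∈ [43/52, 1) → index 10
j=10: u_10=629/660 ∈ [43/52, 1) → index 10

1 2 2 4 4 5 6 7 9 10 10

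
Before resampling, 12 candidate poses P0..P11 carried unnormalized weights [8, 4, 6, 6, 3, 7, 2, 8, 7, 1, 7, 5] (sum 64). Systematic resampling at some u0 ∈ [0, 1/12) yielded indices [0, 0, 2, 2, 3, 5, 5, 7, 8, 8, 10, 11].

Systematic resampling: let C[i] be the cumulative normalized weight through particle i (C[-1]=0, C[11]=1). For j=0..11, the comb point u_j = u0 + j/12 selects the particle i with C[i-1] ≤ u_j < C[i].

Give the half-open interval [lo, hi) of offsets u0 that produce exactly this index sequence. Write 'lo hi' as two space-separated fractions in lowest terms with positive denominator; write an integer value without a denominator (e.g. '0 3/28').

1/48 1/32

C = [1/8, 3/16, 9/32, 3/8, 27/64, 17/32, 9/16, 11/16, 51/64, 13/16, 59/64, 1]
j=0 picked index 0: u0 ∈ [0, 1/8)
j=1 picked index 0: u0 ∈ [-1/12, 1/24)
j=2 picked index 2: u0 ∈ [1/48, 11/96)
j=3 picked index 2: u0 ∈ [-1/16, 1/32)
j=4 picked index 3: u0 ∈ [-5/96, 1/24)
j=5 picked index 5: u0 ∈ [1/192, 11/96)
j=6 picked index 5: u0 ∈ [-5/64, 1/32)
j=7 picked index 7: u0 ∈ [-1/48, 5/48)
j=8 picked index 8: u0 ∈ [1/48, 25/192)
j=9 picked index 8: u0 ∈ [-1/16, 3/64)
j=10 picked index 10: u0 ∈ [-1/48, 17/192)
j=11 picked index 11: u0 ∈ [1/192, 1/12)
intersection: [1/48, 1/32)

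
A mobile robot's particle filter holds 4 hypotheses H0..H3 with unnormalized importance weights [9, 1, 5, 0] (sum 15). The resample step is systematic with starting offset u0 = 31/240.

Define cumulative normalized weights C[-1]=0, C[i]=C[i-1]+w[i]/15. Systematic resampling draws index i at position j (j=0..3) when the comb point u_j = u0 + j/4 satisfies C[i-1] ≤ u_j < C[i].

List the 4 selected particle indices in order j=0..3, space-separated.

0 0 1 2

C = [3/5, 2/3, 1, 1]
j=0: u_0=31/240 ∈ [0, 3/5) → index 0
j=1: u_1=91/240 ∈ [0, 3/5) → index 0
j=2: u_2=151/240 ∈ [3/5, 2/3) → index 1
j=3: u_3=211/240 ∈ [2/3, 1) → index 2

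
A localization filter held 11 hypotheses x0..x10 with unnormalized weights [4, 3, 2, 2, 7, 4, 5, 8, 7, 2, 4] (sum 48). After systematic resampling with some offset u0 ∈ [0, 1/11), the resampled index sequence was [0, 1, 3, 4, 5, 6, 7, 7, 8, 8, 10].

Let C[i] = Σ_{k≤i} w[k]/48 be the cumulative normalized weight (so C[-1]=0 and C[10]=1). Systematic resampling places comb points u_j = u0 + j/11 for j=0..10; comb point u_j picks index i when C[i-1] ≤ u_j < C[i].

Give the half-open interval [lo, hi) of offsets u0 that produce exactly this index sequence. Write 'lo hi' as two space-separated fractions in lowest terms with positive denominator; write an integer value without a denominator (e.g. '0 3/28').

3/176 25/528

C = [1/12, 7/48, 3/16, 11/48, 3/8, 11/24, 9/16, 35/48, 7/8, 11/12, 1]
j=0 picked index 0: u0 ∈ [0, 1/12)
j=1 picked index 1: u0 ∈ [-1/132, 29/528)
j=2 picked index 3: u0 ∈ [1/176, 25/528)
j=3 picked index 4: u0 ∈ [-23/528, 9/88)
j=4 picked index 5: u0 ∈ [1/88, 25/264)
j=5 picked index 6: u0 ∈ [1/264, 19/176)
j=6 picked index 7: u0 ∈ [3/176, 97/528)
j=7 picked index 7: u0 ∈ [-13/176, 49/528)
j=8 picked index 8: u0 ∈ [1/528, 13/88)
j=9 picked index 8: u0 ∈ [-47/528, 5/88)
j=10 picked index 10: u0 ∈ [1/132, 1/11)
intersection: [3/176, 25/528)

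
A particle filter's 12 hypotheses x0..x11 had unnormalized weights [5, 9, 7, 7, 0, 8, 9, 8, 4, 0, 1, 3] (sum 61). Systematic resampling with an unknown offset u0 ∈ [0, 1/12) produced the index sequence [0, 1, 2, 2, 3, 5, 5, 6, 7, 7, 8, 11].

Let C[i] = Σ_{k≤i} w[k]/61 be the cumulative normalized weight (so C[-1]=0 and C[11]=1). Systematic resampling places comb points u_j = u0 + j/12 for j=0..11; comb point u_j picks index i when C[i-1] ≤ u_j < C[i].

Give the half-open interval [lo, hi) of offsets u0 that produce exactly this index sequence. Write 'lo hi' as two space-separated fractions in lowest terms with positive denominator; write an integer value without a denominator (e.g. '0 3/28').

13/183 5/61

C = [5/61, 14/61, 21/61, 28/61, 28/61, 36/61, 45/61, 53/61, 57/61, 57/61, 58/61, 1]
j=0 picked index 0: u0 ∈ [0, 5/61)
j=1 picked index 1: u0 ∈ [-1/732, 107/732)
j=2 picked index 2: u0 ∈ [23/366, 65/366)
j=3 picked index 2: u0 ∈ [-5/244, 23/244)
j=4 picked index 3: u0 ∈ [2/183, 23/183)
j=5 picked index 5: u0 ∈ [31/732, 127/732)
j=6 picked index 5: u0 ∈ [-5/122, 11/122)
j=7 picked index 6: u0 ∈ [5/732, 113/732)
j=8 picked index 7: u0 ∈ [13/183, 37/183)
j=9 picked index 7: u0 ∈ [-3/244, 29/244)
j=10 picked index 8: u0 ∈ [13/366, 37/366)
j=11 picked index 11: u0 ∈ [25/732, 1/12)
intersection: [13/183, 5/61)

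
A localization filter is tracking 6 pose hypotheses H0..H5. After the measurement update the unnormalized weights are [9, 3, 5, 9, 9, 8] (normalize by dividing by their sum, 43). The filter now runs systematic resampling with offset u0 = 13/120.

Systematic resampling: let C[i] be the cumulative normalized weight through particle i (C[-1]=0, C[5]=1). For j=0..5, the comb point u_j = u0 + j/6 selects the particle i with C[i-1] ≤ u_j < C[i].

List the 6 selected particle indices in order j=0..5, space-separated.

0 1 3 4 4 5

C = [9/43, 12/43, 17/43, 26/43, 35/43, 1]
j=0: u_0=13/120 ∈ [0, 9/43) → index 0
j=1: u_1=11/40 ∈ [9/43, 12/43) → index 1
j=2: u_2=53/120 ∈ [17/43, 26/43) → index 3
j=3: u_3=73/120 ∈ [26/43, 35/43) → index 4
j=4: u_4=31/40 ∈ [26/43, 35/43) → index 4
j=5: u_5=113/120 ∈ [35/43, 1) → index 5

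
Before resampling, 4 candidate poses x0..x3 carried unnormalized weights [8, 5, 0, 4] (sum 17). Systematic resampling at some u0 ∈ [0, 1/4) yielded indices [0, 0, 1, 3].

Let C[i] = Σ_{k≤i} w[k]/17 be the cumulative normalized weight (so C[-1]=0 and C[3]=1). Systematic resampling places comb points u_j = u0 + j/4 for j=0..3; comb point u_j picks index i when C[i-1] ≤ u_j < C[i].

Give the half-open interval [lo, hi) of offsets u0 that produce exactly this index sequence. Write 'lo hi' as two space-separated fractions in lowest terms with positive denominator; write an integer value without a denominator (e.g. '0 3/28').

C = [8/17, 13/17, 13/17, 1]
j=0 picked index 0: u0 ∈ [0, 8/17)
j=1 picked index 0: u0 ∈ [-1/4, 15/68)
j=2 picked index 1: u0 ∈ [-1/34, 9/34)
j=3 picked index 3: u0 ∈ [1/68, 1/4)
intersection: [1/68, 15/68)

1/68 15/68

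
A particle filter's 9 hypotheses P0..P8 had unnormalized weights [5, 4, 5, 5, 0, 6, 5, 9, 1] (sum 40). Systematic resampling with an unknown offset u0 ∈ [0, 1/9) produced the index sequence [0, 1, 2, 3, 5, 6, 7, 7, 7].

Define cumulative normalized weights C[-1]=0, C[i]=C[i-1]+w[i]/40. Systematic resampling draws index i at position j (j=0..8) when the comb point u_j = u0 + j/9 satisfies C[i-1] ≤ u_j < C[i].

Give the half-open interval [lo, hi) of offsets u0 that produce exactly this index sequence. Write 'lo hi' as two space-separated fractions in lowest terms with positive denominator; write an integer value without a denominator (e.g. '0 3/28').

C = [1/8, 9/40, 7/20, 19/40, 19/40, 5/8, 3/4, 39/40, 1]
j=0 picked index 0: u0 ∈ [0, 1/8)
j=1 picked index 1: u0 ∈ [1/72, 41/360)
j=2 picked index 2: u0 ∈ [1/360, 23/180)
j=3 picked index 3: u0 ∈ [1/60, 17/120)
j=4 picked index 5: u0 ∈ [11/360, 13/72)
j=5 picked index 6: u0 ∈ [5/72, 7/36)
j=6 picked index 7: u0 ∈ [1/12, 37/120)
j=7 picked index 7: u0 ∈ [-1/36, 71/360)
j=8 picked index 7: u0 ∈ [-5/36, 31/360)
intersection: [1/12, 31/360)

1/12 31/360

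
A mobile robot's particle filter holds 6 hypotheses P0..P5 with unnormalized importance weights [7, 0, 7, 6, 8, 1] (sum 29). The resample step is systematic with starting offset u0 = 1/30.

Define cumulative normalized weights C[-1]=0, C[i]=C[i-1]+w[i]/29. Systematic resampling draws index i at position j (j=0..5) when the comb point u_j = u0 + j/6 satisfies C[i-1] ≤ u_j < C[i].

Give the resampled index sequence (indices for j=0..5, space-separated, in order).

C = [7/29, 7/29, 14/29, 20/29, 28/29, 1]
j=0: u_0=1/30 ∈ [0, 7/29) → index 0
j=1: u_1=1/5 ∈ [0, 7/29) → index 0
j=2: u_2=11/30 ∈ [7/29, 14/29) → index 2
j=3: u_3=8/15 ∈ [14/29, 20/29) → index 3
j=4: u_4=7/10 ∈ [20/29, 28/29) → index 4
j=5: u_5=13/15 ∈ [20/29, 28/29) → index 4

0 0 2 3 4 4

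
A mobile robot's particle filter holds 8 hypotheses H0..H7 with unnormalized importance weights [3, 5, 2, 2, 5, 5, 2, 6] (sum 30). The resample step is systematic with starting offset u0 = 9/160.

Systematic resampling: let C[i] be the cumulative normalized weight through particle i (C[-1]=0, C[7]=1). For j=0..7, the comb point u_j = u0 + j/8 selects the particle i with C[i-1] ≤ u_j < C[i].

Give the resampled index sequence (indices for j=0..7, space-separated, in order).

C = [1/10, 4/15, 1/3, 2/5, 17/30, 11/15, 4/5, 1]
j=0: u_0=9/160 ∈ [0, 1/10) → index 0
j=1: u_1=29/160 ∈ [1/10, 4/15) → index 1
j=2: u_2=49/160 ∈ [4/15, 1/3) → index 2
j=3: u_3=69/160 ∈ [2/5, 17/30) → index 4
j=4: u_4=89/160 ∈ [2/5, 17/30) → index 4
j=5: u_5=109/160 ∈ [17/30, 11/15) → index 5
j=6: u_6=129/160 ∈ [4/5, 1) → index 7
j=7: u_7=149/160 ∈ [4/5, 1) → index 7

0 1 2 4 4 5 7 7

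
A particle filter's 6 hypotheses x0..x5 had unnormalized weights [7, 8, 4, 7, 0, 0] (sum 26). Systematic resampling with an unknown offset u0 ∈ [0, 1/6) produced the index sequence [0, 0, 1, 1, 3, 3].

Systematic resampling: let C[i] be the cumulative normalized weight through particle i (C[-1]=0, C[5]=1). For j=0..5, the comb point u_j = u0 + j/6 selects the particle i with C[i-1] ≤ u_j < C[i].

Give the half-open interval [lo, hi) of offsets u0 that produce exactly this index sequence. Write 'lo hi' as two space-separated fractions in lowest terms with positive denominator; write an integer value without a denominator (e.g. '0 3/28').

C = [7/26, 15/26, 19/26, 1, 1, 1]
j=0 picked index 0: u0 ∈ [0, 7/26)
j=1 picked index 0: u0 ∈ [-1/6, 4/39)
j=2 picked index 1: u0 ∈ [-5/78, 19/78)
j=3 picked index 1: u0 ∈ [-3/13, 1/13)
j=4 picked index 3: u0 ∈ [5/78, 1/3)
j=5 picked index 3: u0 ∈ [-4/39, 1/6)
intersection: [5/78, 1/13)

5/78 1/13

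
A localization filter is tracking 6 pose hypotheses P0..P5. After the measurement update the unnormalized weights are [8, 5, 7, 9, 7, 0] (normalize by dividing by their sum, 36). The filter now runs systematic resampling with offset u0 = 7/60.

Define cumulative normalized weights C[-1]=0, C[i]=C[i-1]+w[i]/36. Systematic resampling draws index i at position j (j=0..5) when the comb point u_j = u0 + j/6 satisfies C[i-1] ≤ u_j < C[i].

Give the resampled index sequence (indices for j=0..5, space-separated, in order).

C = [2/9, 13/36, 5/9, 29/36, 1, 1]
j=0: u_0=7/60 ∈ [0, 2/9) → index 0
j=1: u_1=17/60 ∈ [2/9, 13/36) → index 1
j=2: u_2=9/20 ∈ [13/36, 5/9) → index 2
j=3: u_3=37/60 ∈ [5/9, 29/36) → index 3
j=4: u_4=47/60 ∈ [5/9, 29/36) → index 3
j=5: u_5=19/20 ∈ [29/36, 1) → index 4

0 1 2 3 3 4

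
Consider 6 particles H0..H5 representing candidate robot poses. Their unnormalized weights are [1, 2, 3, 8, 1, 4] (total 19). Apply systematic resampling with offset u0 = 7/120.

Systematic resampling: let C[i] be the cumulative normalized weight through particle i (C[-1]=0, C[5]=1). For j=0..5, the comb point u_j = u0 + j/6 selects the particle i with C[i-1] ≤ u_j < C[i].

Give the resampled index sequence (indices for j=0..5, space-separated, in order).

1 2 3 3 3 5

C = [1/19, 3/19, 6/19, 14/19, 15/19, 1]
j=0: u_0=7/120 ∈ [1/19, 3/19) → index 1
j=1: u_1=9/40 ∈ [3/19, 6/19) → index 2
j=2: u_2=47/120 ∈ [6/19, 14/19) → index 3
j=3: u_3=67/120 ∈ [6/19, 14/19) → index 3
j=4: u_4=29/40 ∈ [6/19, 14/19) → index 3
j=5: u_5=107/120 ∈ [15/19, 1) → index 5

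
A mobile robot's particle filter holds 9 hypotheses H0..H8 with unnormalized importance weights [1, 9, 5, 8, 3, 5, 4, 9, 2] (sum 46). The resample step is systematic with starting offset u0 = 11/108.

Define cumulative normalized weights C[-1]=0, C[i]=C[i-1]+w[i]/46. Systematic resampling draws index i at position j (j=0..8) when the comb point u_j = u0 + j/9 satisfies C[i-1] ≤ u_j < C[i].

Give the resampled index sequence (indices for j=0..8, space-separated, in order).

C = [1/46, 5/23, 15/46, 1/2, 13/23, 31/46, 35/46, 22/23, 1]
j=0: u_0=11/108 ∈ [1/46, 5/23) → index 1
j=1: u_1=23/108 ∈ [1/46, 5/23) → index 1
j=2: u_2=35/108 ∈ [5/23, 15/46) → index 2
j=3: u_3=47/108 ∈ [15/46, 1/2) → index 3
j=4: u_4=59/108 ∈ [1/2, 13/23) → index 4
j=5: u_5=71/108 ∈ [13/23, 31/46) → index 5
j=6: u_6=83/108 ∈ [35/46, 22/23) → index 7
j=7: u_7=95/108 ∈ [35/46, 22/23) → index 7
j=8: u_8=107/108 ∈ [22/23, 1) → index 8

1 1 2 3 4 5 7 7 8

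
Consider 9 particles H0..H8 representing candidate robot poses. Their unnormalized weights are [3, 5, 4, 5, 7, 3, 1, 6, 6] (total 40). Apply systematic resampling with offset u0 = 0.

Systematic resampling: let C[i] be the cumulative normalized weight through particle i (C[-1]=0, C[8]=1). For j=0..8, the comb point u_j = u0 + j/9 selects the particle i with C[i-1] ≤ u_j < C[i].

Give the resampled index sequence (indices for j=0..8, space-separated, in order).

C = [3/40, 1/5, 3/10, 17/40, 3/5, 27/40, 7/10, 17/20, 1]
j=0: u_0=0 ∈ [0, 3/40) → index 0
j=1: u_1=1/9 ∈ [3/40, 1/5) → index 1
j=2: u_2=2/9 ∈ [1/5, 3/10) → index 2
j=3: u_3=1/3 ∈ [3/10, 17/40) → index 3
j=4: u_4=4/9 ∈ [17/40, 3/5) → index 4
j=5: u_5=5/9 ∈ [17/40, 3/5) → index 4
j=6: u_6=2/3 ∈ [3/5, 27/40) → index 5
j=7: u_7=7/9 ∈ [7/10, 17/20) → index 7
j=8: u_8=8/9 ∈ [17/20, 1) → index 8

0 1 2 3 4 4 5 7 8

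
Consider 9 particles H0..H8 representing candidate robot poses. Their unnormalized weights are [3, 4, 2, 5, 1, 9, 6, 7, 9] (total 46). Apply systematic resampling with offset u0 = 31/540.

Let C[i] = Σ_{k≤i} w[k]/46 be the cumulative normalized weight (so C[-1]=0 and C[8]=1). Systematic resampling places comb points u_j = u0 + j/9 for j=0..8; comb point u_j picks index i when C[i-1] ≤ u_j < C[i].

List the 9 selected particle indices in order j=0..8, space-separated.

0 2 3 5 5 6 7 8 8

C = [3/46, 7/46, 9/46, 7/23, 15/46, 12/23, 15/23, 37/46, 1]
j=0: u_0=31/540 ∈ [0, 3/46) → index 0
j=1: u_1=91/540 ∈ [7/46, 9/46) → index 2
j=2: u_2=151/540 ∈ [9/46, 7/23) → index 3
j=3: u_3=211/540 ∈ [15/46, 12/23) → index 5
j=4: u_4=271/540 ∈ [15/46, 12/23) → index 5
j=5: u_5=331/540 ∈ [12/23, 15/23) → index 6
j=6: u_6=391/540 ∈ [15/23, 37/46) → index 7
j=7: u_7=451/540 ∈ [37/46, 1) → index 8
j=8: u_8=511/540 ∈ [37/46, 1) → index 8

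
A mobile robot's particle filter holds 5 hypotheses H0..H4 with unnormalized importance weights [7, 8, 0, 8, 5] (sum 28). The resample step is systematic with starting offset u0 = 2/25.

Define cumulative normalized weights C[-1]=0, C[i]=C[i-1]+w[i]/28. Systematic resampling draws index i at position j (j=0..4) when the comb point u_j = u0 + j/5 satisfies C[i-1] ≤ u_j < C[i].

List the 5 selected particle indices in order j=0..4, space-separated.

C = [1/4, 15/28, 15/28, 23/28, 1]
j=0: u_0=2/25 ∈ [0, 1/4) → index 0
j=1: u_1=7/25 ∈ [1/4, 15/28) → index 1
j=2: u_2=12/25 ∈ [1/4, 15/28) → index 1
j=3: u_3=17/25 ∈ [15/28, 23/28) → index 3
j=4: u_4=22/25 ∈ [23/28, 1) → index 4

0 1 1 3 4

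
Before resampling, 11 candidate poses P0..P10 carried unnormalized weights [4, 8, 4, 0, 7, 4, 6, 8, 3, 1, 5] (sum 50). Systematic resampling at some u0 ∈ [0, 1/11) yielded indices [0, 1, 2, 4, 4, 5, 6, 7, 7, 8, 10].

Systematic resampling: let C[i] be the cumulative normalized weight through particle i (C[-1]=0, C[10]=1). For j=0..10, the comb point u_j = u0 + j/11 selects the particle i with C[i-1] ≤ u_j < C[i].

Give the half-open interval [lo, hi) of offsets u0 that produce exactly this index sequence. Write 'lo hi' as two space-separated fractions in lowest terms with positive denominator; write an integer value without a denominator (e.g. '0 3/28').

C = [2/25, 6/25, 8/25, 8/25, 23/50, 27/50, 33/50, 41/50, 22/25, 9/10, 1]
j=0 picked index 0: u0 ∈ [0, 2/25)
j=1 picked index 1: u0 ∈ [-3/275, 41/275)
j=2 picked index 2: u0 ∈ [16/275, 38/275)
j=3 picked index 4: u0 ∈ [13/275, 103/550)
j=4 picked index 4: u0 ∈ [-12/275, 53/550)
j=5 picked index 5: u0 ∈ [3/550, 47/550)
j=6 picked index 6: u0 ∈ [-3/550, 63/550)
j=7 picked index 7: u0 ∈ [13/550, 101/550)
j=8 picked index 7: u0 ∈ [-37/550, 51/550)
j=9 picked index 8: u0 ∈ [1/550, 17/275)
j=10 picked index 10: u0 ∈ [-1/110, 1/11)
intersection: [16/275, 17/275)

16/275 17/275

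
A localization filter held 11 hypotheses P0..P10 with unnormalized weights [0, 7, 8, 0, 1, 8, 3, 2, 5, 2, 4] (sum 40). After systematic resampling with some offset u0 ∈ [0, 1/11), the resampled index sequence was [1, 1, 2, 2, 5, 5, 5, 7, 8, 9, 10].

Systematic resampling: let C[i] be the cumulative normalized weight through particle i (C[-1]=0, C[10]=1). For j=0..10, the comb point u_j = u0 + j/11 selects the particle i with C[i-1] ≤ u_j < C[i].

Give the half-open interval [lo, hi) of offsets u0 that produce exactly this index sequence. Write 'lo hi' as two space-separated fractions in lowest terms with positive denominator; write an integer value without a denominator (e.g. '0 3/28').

C = [0, 7/40, 3/8, 3/8, 2/5, 3/5, 27/40, 29/40, 17/20, 9/10, 1]
j=0 picked index 1: u0 ∈ [0, 7/40)
j=1 picked index 1: u0 ∈ [-1/11, 37/440)
j=2 picked index 2: u0 ∈ [-3/440, 17/88)
j=3 picked index 2: u0 ∈ [-43/440, 9/88)
j=4 picked index 5: u0 ∈ [2/55, 13/55)
j=5 picked index 5: u0 ∈ [-3/55, 8/55)
j=6 picked index 5: u0 ∈ [-8/55, 3/55)
j=7 picked index 7: u0 ∈ [17/440, 39/440)
j=8 picked index 8: u0 ∈ [-1/440, 27/220)
j=9 picked index 9: u0 ∈ [7/220, 9/110)
j=10 picked index 10: u0 ∈ [-1/110, 1/11)
intersection: [17/440, 3/55)

17/440 3/55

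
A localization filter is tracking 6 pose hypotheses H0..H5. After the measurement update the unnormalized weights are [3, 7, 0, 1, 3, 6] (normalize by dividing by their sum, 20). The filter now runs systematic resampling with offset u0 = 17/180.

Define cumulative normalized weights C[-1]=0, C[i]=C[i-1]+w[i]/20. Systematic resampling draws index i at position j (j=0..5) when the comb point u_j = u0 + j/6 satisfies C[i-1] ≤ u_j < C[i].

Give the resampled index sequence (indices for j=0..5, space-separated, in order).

0 1 1 4 5 5

C = [3/20, 1/2, 1/2, 11/20, 7/10, 1]
j=0: u_0=17/180 ∈ [0, 3/20) → index 0
j=1: u_1=47/180 ∈ [3/20, 1/2) → index 1
j=2: u_2=77/180 ∈ [3/20, 1/2) → index 1
j=3: u_3=107/180 ∈ [11/20, 7/10) → index 4
j=4: u_4=137/180 ∈ [7/10, 1) → index 5
j=5: u_5=167/180 ∈ [7/10, 1) → index 5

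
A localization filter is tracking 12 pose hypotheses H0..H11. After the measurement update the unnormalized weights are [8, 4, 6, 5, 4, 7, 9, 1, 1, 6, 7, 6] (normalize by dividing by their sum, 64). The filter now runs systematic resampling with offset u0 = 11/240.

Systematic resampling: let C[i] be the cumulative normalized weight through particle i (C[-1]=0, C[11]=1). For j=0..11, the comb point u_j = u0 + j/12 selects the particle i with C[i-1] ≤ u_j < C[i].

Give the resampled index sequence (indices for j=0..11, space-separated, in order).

0 1 2 3 4 5 6 6 9 9 10 11

C = [1/8, 3/16, 9/32, 23/64, 27/64, 17/32, 43/64, 11/16, 45/64, 51/64, 29/32, 1]
j=0: u_0=11/240 ∈ [0, 1/8) → index 0
j=1: u_1=31/240 ∈ [1/8, 3/16) → index 1
j=2: u_2=17/80 ∈ [3/16, 9/32) → index 2
j=3: u_3=71/240 ∈ [9/32, 23/64) → index 3
j=4: u_4=91/240 ∈ [23/64, 27/64) → index 4
j=5: u_5=37/80 ∈ [27/64, 17/32) → index 5
j=6: u_6=131/240 ∈ [17/32, 43/64) → index 6
j=7: u_7=151/240 ∈ [17/32, 43/64) → index 6
j=8: u_8=57/80 ∈ [45/64, 51/64) → index 9
j=9: u_9=191/240 ∈ [45/64, 51/64) → index 9
j=10: u_10=211/240 ∈ [51/64, 29/32) → index 10
j=11: u_11=77/80 ∈ [29/32, 1) → index 11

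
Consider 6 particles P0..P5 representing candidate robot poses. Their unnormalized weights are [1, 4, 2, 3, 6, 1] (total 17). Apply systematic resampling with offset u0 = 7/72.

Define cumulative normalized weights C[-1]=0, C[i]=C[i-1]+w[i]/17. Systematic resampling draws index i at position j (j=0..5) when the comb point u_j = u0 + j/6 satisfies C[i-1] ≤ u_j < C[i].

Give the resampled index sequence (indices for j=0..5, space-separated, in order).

1 1 3 4 4 4

C = [1/17, 5/17, 7/17, 10/17, 16/17, 1]
j=0: u_0=7/72 ∈ [1/17, 5/17) → index 1
j=1: u_1=19/72 ∈ [1/17, 5/17) → index 1
j=2: u_2=31/72 ∈ [7/17, 10/17) → index 3
j=3: u_3=43/72 ∈ [10/17, 16/17) → index 4
j=4: u_4=55/72 ∈ [10/17, 16/17) → index 4
j=5: u_5=67/72 ∈ [10/17, 16/17) → index 4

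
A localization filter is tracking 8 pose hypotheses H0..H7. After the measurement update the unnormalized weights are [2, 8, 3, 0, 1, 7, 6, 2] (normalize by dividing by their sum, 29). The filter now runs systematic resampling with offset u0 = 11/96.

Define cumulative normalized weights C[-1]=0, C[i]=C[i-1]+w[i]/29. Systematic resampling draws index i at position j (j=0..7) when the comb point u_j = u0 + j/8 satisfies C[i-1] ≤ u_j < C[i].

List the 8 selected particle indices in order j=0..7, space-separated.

1 1 2 5 5 6 6 7

C = [2/29, 10/29, 13/29, 13/29, 14/29, 21/29, 27/29, 1]
j=0: u_0=11/96 ∈ [2/29, 10/29) → index 1
j=1: u_1=23/96 ∈ [2/29, 10/29) → index 1
j=2: u_2=35/96 ∈ [10/29, 13/29) → index 2
j=3: u_3=47/96 ∈ [14/29, 21/29) → index 5
j=4: u_4=59/96 ∈ [14/29, 21/29) → index 5
j=5: u_5=71/96 ∈ [21/29, 27/29) → index 6
j=6: u_6=83/96 ∈ [21/29, 27/29) → index 6
j=7: u_7=95/96 ∈ [27/29, 1) → index 7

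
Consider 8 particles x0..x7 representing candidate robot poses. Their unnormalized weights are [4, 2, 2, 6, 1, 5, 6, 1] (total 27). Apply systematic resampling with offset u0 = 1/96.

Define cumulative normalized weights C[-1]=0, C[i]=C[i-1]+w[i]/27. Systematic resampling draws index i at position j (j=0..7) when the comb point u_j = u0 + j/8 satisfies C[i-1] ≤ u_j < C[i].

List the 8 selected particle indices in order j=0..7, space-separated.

C = [4/27, 2/9, 8/27, 14/27, 5/9, 20/27, 26/27, 1]
j=0: u_0=1/96 ∈ [0, 4/27) → index 0
j=1: u_1=13/96 ∈ [0, 4/27) → index 0
j=2: u_2=25/96 ∈ [2/9, 8/27) → index 2
j=3: u_3=37/96 ∈ [8/27, 14/27) → index 3
j=4: u_4=49/96 ∈ [8/27, 14/27) → index 3
j=5: u_5=61/96 ∈ [5/9, 20/27) → index 5
j=6: u_6=73/96 ∈ [20/27, 26/27) → index 6
j=7: u_7=85/96 ∈ [20/27, 26/27) → index 6

0 0 2 3 3 5 6 6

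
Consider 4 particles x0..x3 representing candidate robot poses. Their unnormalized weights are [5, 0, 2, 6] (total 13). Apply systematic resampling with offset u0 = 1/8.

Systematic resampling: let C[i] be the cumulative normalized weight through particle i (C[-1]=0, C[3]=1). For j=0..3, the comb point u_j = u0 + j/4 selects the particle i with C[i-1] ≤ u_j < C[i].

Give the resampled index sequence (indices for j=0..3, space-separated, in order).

0 0 3 3

C = [5/13, 5/13, 7/13, 1]
j=0: u_0=1/8 ∈ [0, 5/13) → index 0
j=1: u_1=3/8 ∈ [0, 5/13) → index 0
j=2: u_2=5/8 ∈ [7/13, 1) → index 3
j=3: u_3=7/8 ∈ [7/13, 1) → index 3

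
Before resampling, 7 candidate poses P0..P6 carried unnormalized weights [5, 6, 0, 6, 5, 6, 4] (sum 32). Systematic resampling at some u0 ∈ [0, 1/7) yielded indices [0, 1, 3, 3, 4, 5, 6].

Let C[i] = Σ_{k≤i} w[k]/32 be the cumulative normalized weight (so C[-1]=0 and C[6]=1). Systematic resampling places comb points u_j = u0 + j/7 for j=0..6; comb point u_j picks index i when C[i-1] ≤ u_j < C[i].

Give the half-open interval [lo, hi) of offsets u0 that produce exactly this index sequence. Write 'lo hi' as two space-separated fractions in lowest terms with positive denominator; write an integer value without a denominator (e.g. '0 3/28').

13/224 23/224

C = [5/32, 11/32, 11/32, 17/32, 11/16, 7/8, 1]
j=0 picked index 0: u0 ∈ [0, 5/32)
j=1 picked index 1: u0 ∈ [3/224, 45/224)
j=2 picked index 3: u0 ∈ [13/224, 55/224)
j=3 picked index 3: u0 ∈ [-19/224, 23/224)
j=4 picked index 4: u0 ∈ [-9/224, 13/112)
j=5 picked index 5: u0 ∈ [-3/112, 9/56)
j=6 picked index 6: u0 ∈ [1/56, 1/7)
intersection: [13/224, 23/224)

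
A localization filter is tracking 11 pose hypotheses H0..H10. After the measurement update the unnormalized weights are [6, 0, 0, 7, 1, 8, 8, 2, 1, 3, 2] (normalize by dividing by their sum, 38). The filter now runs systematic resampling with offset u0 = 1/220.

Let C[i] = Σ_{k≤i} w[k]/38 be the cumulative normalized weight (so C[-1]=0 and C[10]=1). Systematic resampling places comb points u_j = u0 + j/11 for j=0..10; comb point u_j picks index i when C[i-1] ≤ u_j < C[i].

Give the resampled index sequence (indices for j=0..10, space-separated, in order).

C = [3/19, 3/19, 3/19, 13/38, 7/19, 11/19, 15/19, 16/19, 33/38, 18/19, 1]
j=0: u_0=1/220 ∈ [0, 3/19) → index 0
j=1: u_1=21/220 ∈ [0, 3/19) → index 0
j=2: u_2=41/220 ∈ [3/19, 13/38) → index 3
j=3: u_3=61/220 ∈ [3/19, 13/38) → index 3
j=4: u_4=81/220 ∈ [13/38, 7/19) → index 4
j=5: u_5=101/220 ∈ [7/19, 11/19) → index 5
j=6: u_6=11/20 ∈ [7/19, 11/19) → index 5
j=7: u_7=141/220 ∈ [11/19, 15/19) → index 6
j=8: u_8=161/220 ∈ [11/19, 15/19) → index 6
j=9: u_9=181/220 ∈ [15/19, 16/19) → index 7
j=10: u_10=201/220 ∈ [33/38, 18/19) → index 9

0 0 3 3 4 5 5 6 6 7 9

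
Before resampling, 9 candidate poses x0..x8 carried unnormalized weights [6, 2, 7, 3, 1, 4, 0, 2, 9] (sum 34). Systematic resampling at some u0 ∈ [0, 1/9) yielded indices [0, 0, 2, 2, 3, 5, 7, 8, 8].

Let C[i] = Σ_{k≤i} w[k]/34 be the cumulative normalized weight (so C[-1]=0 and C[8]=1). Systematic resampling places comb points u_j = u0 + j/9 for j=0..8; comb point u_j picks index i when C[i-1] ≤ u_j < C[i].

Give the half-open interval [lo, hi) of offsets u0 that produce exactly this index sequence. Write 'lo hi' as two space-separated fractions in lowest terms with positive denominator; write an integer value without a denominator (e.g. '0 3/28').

C = [3/17, 4/17, 15/34, 9/17, 19/34, 23/34, 23/34, 25/34, 1]
j=0 picked index 0: u0 ∈ [0, 3/17)
j=1 picked index 0: u0 ∈ [-1/9, 10/153)
j=2 picked index 2: u0 ∈ [2/153, 67/306)
j=3 picked index 2: u0 ∈ [-5/51, 11/102)
j=4 picked index 3: u0 ∈ [-1/306, 13/153)
j=5 picked index 5: u0 ∈ [1/306, 37/306)
j=6 picked index 7: u0 ∈ [1/102, 7/102)
j=7 picked index 8: u0 ∈ [-13/306, 2/9)
j=8 picked index 8: u0 ∈ [-47/306, 1/9)
intersection: [2/153, 10/153)

2/153 10/153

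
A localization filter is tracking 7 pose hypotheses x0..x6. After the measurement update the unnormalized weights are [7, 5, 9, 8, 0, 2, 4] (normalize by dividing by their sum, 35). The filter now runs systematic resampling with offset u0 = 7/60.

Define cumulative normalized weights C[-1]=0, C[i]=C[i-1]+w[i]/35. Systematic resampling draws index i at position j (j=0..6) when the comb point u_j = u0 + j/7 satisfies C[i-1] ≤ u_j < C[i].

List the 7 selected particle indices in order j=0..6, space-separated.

C = [1/5, 12/35, 3/5, 29/35, 29/35, 31/35, 1]
j=0: u_0=7/60 ∈ [0, 1/5) → index 0
j=1: u_1=109/420 ∈ [1/5, 12/35) → index 1
j=2: u_2=169/420 ∈ [12/35, 3/5) → index 2
j=3: u_3=229/420 ∈ [12/35, 3/5) → index 2
j=4: u_4=289/420 ∈ [3/5, 29/35) → index 3
j=5: u_5=349/420 ∈ [29/35, 31/35) → index 5
j=6: u_6=409/420 ∈ [31/35, 1) → index 6

0 1 2 2 3 5 6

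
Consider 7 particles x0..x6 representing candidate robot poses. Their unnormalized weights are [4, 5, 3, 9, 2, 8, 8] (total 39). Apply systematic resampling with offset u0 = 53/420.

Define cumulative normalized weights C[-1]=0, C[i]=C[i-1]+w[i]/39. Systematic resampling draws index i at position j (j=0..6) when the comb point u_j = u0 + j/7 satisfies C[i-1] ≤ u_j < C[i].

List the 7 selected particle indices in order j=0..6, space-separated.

C = [4/39, 3/13, 4/13, 7/13, 23/39, 31/39, 1]
j=0: u_0=53/420 ∈ [4/39, 3/13) → index 1
j=1: u_1=113/420 ∈ [3/13, 4/13) → index 2
j=2: u_2=173/420 ∈ [4/13, 7/13) → index 3
j=3: u_3=233/420 ∈ [7/13, 23/39) → index 4
j=4: u_4=293/420 ∈ [23/39, 31/39) → index 5
j=5: u_5=353/420 ∈ [31/39, 1) → index 6
j=6: u_6=59/60 ∈ [31/39, 1) → index 6

1 2 3 4 5 6 6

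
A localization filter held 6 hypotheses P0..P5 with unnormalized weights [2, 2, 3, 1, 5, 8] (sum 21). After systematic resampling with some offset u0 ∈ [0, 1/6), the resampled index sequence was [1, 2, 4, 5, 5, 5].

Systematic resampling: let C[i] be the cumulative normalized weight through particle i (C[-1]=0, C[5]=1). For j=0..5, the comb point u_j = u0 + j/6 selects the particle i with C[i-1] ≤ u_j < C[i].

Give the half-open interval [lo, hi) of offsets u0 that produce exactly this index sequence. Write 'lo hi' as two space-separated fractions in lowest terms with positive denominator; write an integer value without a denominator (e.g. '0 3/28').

C = [2/21, 4/21, 1/3, 8/21, 13/21, 1]
j=0 picked index 1: u0 ∈ [2/21, 4/21)
j=1 picked index 2: u0 ∈ [1/42, 1/6)
j=2 picked index 4: u0 ∈ [1/21, 2/7)
j=3 picked index 5: u0 ∈ [5/42, 1/2)
j=4 picked index 5: u0 ∈ [-1/21, 1/3)
j=5 picked index 5: u0 ∈ [-3/14, 1/6)
intersection: [5/42, 1/6)

5/42 1/6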